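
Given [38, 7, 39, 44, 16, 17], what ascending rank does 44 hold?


Sort ascending: [7, 16, 17, 38, 39, 44]
Find 44 in the sorted list.
44 is at position 6 (1-indexed).
Final answer: 6


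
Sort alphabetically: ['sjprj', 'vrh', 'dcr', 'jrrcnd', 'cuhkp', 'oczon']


Compare strings character by character (the first differing letter decides):
  'cuhkp' < 'dcr' since 'c' < 'd' at position 1
  'dcr' < 'jrrcnd' since 'd' < 'j' at position 1
  'jrrcnd' < 'oczon' since 'j' < 'o' at position 1
  'oczon' < 'sjprj' since 'o' < 's' at position 1
  'sjprj' < 'vrh' since 's' < 'v' at position 1
Chaining these comparisons gives the alphabetical order.
Final answer: ['cuhkp', 'dcr', 'jrrcnd', 'oczon', 'sjprj', 'vrh']


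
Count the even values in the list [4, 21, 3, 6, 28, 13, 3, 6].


Check each element:
  4 is even
  21 is odd
  3 is odd
  6 is even
  28 is even
  13 is odd
  3 is odd
  6 is even
Evens: [4, 6, 28, 6]
Count of evens = 4
Final answer: 4


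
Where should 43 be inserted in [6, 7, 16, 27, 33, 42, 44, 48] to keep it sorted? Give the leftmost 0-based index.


List is sorted: [6, 7, 16, 27, 33, 42, 44, 48]
We need the leftmost position where 43 can be inserted, i.e. the first index whose element is >= 43 (or the end of the list if none is).
Binary search with low=0, high=8 (0-based indices):
  low=0, high=8, mid=4: a[4]=33 < 43, so low = 5
  low=5, high=8, mid=6: a[6]=44 >= 43, so high = 6
  low=5, high=6, mid=5: a[5]=42 < 43, so low = 6
Now low = high = 6, so the insertion index is 6.
Final answer: 6


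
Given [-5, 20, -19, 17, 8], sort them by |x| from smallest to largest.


Compute absolute values:
  |-5| = 5
  |20| = 20
  |-19| = 19
  |17| = 17
  |8| = 8
Absolute values in increasing order: 5 < 8 < 17 < 19 < 20
Listing the original numbers in that order gives the answer.
Final answer: [-5, 8, 17, -19, 20]


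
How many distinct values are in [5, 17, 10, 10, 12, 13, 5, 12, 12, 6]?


List all unique values:
Distinct values: [5, 6, 10, 12, 13, 17]
Count = 6
Final answer: 6


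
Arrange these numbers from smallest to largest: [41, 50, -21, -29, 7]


Original list: [41, 50, -21, -29, 7]
Repeatedly take the smallest remaining element:
  Remaining [41, 50, -21, -29, 7] -> smallest is -29
  Remaining [41, 50, -21, 7] -> smallest is -21
  Remaining [41, 50, 7] -> smallest is 7
  Remaining [41, 50] -> smallest is 41
  Remaining [50] -> smallest is 50
Collecting the picks in order gives the sorted list.
Final answer: [-29, -21, 7, 41, 50]


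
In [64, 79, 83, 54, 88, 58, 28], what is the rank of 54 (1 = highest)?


Sort descending: [88, 83, 79, 64, 58, 54, 28]
Find 54 in the sorted list.
54 is at position 6.
Final answer: 6


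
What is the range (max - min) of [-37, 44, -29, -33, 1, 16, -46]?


Maximum value: 44
Minimum value: -46
Range = 44 - (-46) = 90
Final answer: 90


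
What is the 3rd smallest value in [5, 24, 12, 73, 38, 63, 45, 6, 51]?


Sort ascending: [5, 6, 12, 24, 38, 45, 51, 63, 73]
The 3rd element (1-indexed) is at index 2.
Value = 12
Final answer: 12


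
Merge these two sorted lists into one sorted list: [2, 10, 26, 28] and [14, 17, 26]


List A: [2, 10, 26, 28]
List B: [14, 17, 26]
Repeatedly compare the front elements and take the smaller:
  2 vs 14 -> take 2
  10 vs 14 -> take 10
  26 vs 14 -> take 14
  26 vs 17 -> take 17
  26 vs 26 -> take 26
  28 vs 26 -> take 26
  B is exhausted; append the rest of A: [28]
Final answer: [2, 10, 14, 17, 26, 26, 28]


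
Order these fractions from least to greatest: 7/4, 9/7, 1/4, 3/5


Convert to decimal for comparison:
  7/4 = 1.75
  9/7 = 1.2857
  1/4 = 0.25
  3/5 = 0.6
Decimals in increasing order: 0.25 < 0.6 < 1.2857 < 1.75
Writing each back as its fraction gives the sorted order.
Final answer: 1/4, 3/5, 9/7, 7/4


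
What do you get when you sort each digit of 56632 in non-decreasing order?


The number 56632 has digits: 5, 6, 6, 3, 2
Sorted: 2, 3, 5, 6, 6
Joining the sorted digits gives the result.
Final answer: 23566


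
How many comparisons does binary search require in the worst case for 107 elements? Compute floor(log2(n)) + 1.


Binary search halves the search space each step.
Maximum comparisons = floor(log2(107)) + 1
log2(107) = 6.7415
floor(log2(107)) = 6, so 6 + 1 = 7
Final answer: 7


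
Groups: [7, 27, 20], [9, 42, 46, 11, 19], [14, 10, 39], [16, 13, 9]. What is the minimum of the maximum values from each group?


Find max of each group:
  Group 1: [7, 27, 20] -> max = 27
  Group 2: [9, 42, 46, 11, 19] -> max = 46
  Group 3: [14, 10, 39] -> max = 39
  Group 4: [16, 13, 9] -> max = 16
Maxes: [27, 46, 39, 16]
Minimum of maxes = 16
Final answer: 16


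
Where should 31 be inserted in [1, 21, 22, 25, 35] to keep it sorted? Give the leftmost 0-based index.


List is sorted: [1, 21, 22, 25, 35]
We need the leftmost position where 31 can be inserted, i.e. the first index whose element is >= 31 (or the end of the list if none is).
Binary search with low=0, high=5 (0-based indices):
  low=0, high=5, mid=2: a[2]=22 < 31, so low = 3
  low=3, high=5, mid=4: a[4]=35 >= 31, so high = 4
  low=3, high=4, mid=3: a[3]=25 < 31, so low = 4
Now low = high = 4, so the insertion index is 4.
Final answer: 4


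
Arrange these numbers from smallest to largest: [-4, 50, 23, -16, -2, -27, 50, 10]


Original list: [-4, 50, 23, -16, -2, -27, 50, 10]
Repeatedly take the smallest remaining element:
  Remaining [-4, 50, 23, -16, -2, -27, 50, 10] -> smallest is -27
  Remaining [-4, 50, 23, -16, -2, 50, 10] -> smallest is -16
  Remaining [-4, 50, 23, -2, 50, 10] -> smallest is -4
  Remaining [50, 23, -2, 50, 10] -> smallest is -2
  Remaining [50, 23, 50, 10] -> smallest is 10
  Remaining [50, 23, 50] -> smallest is 23
  Remaining [50, 50] -> smallest is 50
  Remaining [50] -> smallest is 50
Collecting the picks in order gives the sorted list.
Final answer: [-27, -16, -4, -2, 10, 23, 50, 50]


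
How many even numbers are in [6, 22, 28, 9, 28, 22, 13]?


Check each element:
  6 is even
  22 is even
  28 is even
  9 is odd
  28 is even
  22 is even
  13 is odd
Evens: [6, 22, 28, 28, 22]
Count of evens = 5
Final answer: 5


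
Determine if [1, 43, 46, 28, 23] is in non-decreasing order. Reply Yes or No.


Check consecutive pairs:
  1 <= 43? True
  43 <= 46? True
  46 <= 28? False
  28 <= 23? False
2 consecutive pair(s) are out of order, so the list is not sorted.
Final answer: No


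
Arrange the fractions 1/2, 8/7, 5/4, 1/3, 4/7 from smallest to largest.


Convert to decimal for comparison:
  1/2 = 0.5
  8/7 = 1.1429
  5/4 = 1.25
  1/3 = 0.3333
  4/7 = 0.5714
Decimals in increasing order: 0.3333 < 0.5 < 0.5714 < 1.1429 < 1.25
Writing each back as its fraction gives the sorted order.
Final answer: 1/3, 1/2, 4/7, 8/7, 5/4


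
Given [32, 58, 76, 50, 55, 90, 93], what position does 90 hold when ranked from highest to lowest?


Sort descending: [93, 90, 76, 58, 55, 50, 32]
Find 90 in the sorted list.
90 is at position 2.
Final answer: 2


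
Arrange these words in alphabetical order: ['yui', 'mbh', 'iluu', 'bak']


Compare strings character by character (the first differing letter decides):
  'bak' < 'iluu' since 'b' < 'i' at position 1
  'iluu' < 'mbh' since 'i' < 'm' at position 1
  'mbh' < 'yui' since 'm' < 'y' at position 1
Chaining these comparisons gives the alphabetical order.
Final answer: ['bak', 'iluu', 'mbh', 'yui']


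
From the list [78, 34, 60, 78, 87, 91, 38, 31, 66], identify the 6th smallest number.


Sort ascending: [31, 34, 38, 60, 66, 78, 78, 87, 91]
The 6th element (1-indexed) is at index 5.
Value = 78
Final answer: 78


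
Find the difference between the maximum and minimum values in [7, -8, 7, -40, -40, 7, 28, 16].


Maximum value: 28
Minimum value: -40
Range = 28 - (-40) = 68
Final answer: 68


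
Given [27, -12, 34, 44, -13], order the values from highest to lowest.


Original list: [27, -12, 34, 44, -13]
Repeatedly take the largest remaining element:
  Remaining [27, -12, 34, 44, -13] -> largest is 44
  Remaining [27, -12, 34, -13] -> largest is 34
  Remaining [27, -12, -13] -> largest is 27
  Remaining [-12, -13] -> largest is -12
  Remaining [-13] -> largest is -13
Collecting the picks in order gives the descending list.
Final answer: [44, 34, 27, -12, -13]


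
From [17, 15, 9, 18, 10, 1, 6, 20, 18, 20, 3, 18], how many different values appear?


List all unique values:
Distinct values: [1, 3, 6, 9, 10, 15, 17, 18, 20]
Count = 9
Final answer: 9


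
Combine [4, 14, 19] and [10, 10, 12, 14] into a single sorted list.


List A: [4, 14, 19]
List B: [10, 10, 12, 14]
Repeatedly compare the front elements and take the smaller:
  4 vs 10 -> take 4
  14 vs 10 -> take 10
  14 vs 10 -> take 10
  14 vs 12 -> take 12
  14 vs 14 -> take 14
  19 vs 14 -> take 14
  B is exhausted; append the rest of A: [19]
Final answer: [4, 10, 10, 12, 14, 14, 19]


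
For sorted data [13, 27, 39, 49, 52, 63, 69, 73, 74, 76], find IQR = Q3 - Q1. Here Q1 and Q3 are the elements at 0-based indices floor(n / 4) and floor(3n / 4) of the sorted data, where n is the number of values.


The data has n = 10 elements.
Q1 index = floor(10 / 4) = floor(2.5) = 2; Q3 index = floor(3 * 10 / 4) = floor(7.5) = 7
Q1 = element at index 2 = 39
Q3 = element at index 7 = 73
IQR = 73 - 39 = 34
Final answer: 34


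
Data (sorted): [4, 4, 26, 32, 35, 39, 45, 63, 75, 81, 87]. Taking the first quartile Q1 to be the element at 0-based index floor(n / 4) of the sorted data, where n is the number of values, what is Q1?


The list has n = 11 elements.
Q1 index = floor(11 / 4) = floor(2.75) = 2
Counting from index 0 in the sorted data, the element at index 2 is 26.
Final answer: 26


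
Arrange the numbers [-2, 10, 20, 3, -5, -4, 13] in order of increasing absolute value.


Compute absolute values:
  |-2| = 2
  |10| = 10
  |20| = 20
  |3| = 3
  |-5| = 5
  |-4| = 4
  |13| = 13
Absolute values in increasing order: 2 < 3 < 4 < 5 < 10 < 13 < 20
Listing the original numbers in that order gives the answer.
Final answer: [-2, 3, -4, -5, 10, 13, 20]


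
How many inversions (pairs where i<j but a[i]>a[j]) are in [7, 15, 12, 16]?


For each element, count the later elements that are smaller than it:
  7 (index 0): smaller elements after it = [] -> 0
  15 (index 1): smaller elements after it = [12] -> 1
  12 (index 2): smaller elements after it = [] -> 0
Total inversions = 0 + 1 + 0 = 1
Final answer: 1


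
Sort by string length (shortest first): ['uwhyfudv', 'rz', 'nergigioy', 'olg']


Compute lengths:
  'uwhyfudv' has length 8
  'rz' has length 2
  'nergigioy' has length 9
  'olg' has length 3
Lengths in increasing order: 2 < 3 < 8 < 9
Listing the words in that order gives the answer.
Final answer: ['rz', 'olg', 'uwhyfudv', 'nergigioy']


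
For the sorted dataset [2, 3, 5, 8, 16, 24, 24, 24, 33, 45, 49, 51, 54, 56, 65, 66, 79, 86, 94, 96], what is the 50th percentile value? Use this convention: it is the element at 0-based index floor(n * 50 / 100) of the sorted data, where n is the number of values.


The dataset has n = 20 elements.
Index = floor(20 * 50 / 100) = floor(1000 / 100) = floor(10) = 10
Counting from index 0 in the sorted data, the element at index 10 is 49.
Final answer: 49


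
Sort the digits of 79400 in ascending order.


The number 79400 has digits: 7, 9, 4, 0, 0
Sorted: 0, 0, 4, 7, 9
Joining the sorted digits gives the result.
Final answer: 00479


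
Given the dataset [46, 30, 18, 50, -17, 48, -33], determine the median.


First, sort the list: [-33, -17, 18, 30, 46, 48, 50]
The list has 7 elements (odd count).
The middle index is 3 (0-based), and the element there is 30.
Final answer: 30


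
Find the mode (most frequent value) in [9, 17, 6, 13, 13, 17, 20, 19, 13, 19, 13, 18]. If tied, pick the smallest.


Count the frequency of each value:
  6 appears 1 time(s)
  9 appears 1 time(s)
  13 appears 4 time(s)
  17 appears 2 time(s)
  18 appears 1 time(s)
  19 appears 2 time(s)
  20 appears 1 time(s)
Maximum frequency is 4.
Only 13 reaches that frequency, so it is the mode.
Final answer: 13


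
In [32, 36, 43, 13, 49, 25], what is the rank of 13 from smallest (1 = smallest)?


Sort ascending: [13, 25, 32, 36, 43, 49]
Find 13 in the sorted list.
13 is at position 1 (1-indexed).
Final answer: 1


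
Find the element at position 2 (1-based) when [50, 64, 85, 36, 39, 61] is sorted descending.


Sort descending: [85, 64, 61, 50, 39, 36]
The 2nd element (1-indexed) is at index 1.
Value = 64
Final answer: 64


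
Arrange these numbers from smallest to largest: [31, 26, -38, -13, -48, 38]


Original list: [31, 26, -38, -13, -48, 38]
Repeatedly take the smallest remaining element:
  Remaining [31, 26, -38, -13, -48, 38] -> smallest is -48
  Remaining [31, 26, -38, -13, 38] -> smallest is -38
  Remaining [31, 26, -13, 38] -> smallest is -13
  Remaining [31, 26, 38] -> smallest is 26
  Remaining [31, 38] -> smallest is 31
  Remaining [38] -> smallest is 38
Collecting the picks in order gives the sorted list.
Final answer: [-48, -38, -13, 26, 31, 38]


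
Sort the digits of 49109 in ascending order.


The number 49109 has digits: 4, 9, 1, 0, 9
Sorted: 0, 1, 4, 9, 9
Joining the sorted digits gives the result.
Final answer: 01499


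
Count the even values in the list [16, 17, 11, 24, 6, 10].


Check each element:
  16 is even
  17 is odd
  11 is odd
  24 is even
  6 is even
  10 is even
Evens: [16, 24, 6, 10]
Count of evens = 4
Final answer: 4


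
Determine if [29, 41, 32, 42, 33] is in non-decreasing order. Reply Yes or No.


Check consecutive pairs:
  29 <= 41? True
  41 <= 32? False
  32 <= 42? True
  42 <= 33? False
2 consecutive pair(s) are out of order, so the list is not sorted.
Final answer: No


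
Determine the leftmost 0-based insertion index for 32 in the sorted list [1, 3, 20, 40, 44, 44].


List is sorted: [1, 3, 20, 40, 44, 44]
We need the leftmost position where 32 can be inserted, i.e. the first index whose element is >= 32 (or the end of the list if none is).
Binary search with low=0, high=6 (0-based indices):
  low=0, high=6, mid=3: a[3]=40 >= 32, so high = 3
  low=0, high=3, mid=1: a[1]=3 < 32, so low = 2
  low=2, high=3, mid=2: a[2]=20 < 32, so low = 3
Now low = high = 3, so the insertion index is 3.
Final answer: 3


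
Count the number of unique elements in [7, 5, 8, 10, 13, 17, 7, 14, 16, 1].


List all unique values:
Distinct values: [1, 5, 7, 8, 10, 13, 14, 16, 17]
Count = 9
Final answer: 9


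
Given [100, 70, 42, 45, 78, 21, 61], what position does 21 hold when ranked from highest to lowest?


Sort descending: [100, 78, 70, 61, 45, 42, 21]
Find 21 in the sorted list.
21 is at position 7.
Final answer: 7


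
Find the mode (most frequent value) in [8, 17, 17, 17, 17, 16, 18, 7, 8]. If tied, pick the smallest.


Count the frequency of each value:
  7 appears 1 time(s)
  8 appears 2 time(s)
  16 appears 1 time(s)
  17 appears 4 time(s)
  18 appears 1 time(s)
Maximum frequency is 4.
Only 17 reaches that frequency, so it is the mode.
Final answer: 17


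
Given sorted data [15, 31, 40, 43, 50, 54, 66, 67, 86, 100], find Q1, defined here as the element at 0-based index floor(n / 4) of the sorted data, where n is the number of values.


The list has n = 10 elements.
Q1 index = floor(10 / 4) = floor(2.5) = 2
Counting from index 0 in the sorted data, the element at index 2 is 40.
Final answer: 40


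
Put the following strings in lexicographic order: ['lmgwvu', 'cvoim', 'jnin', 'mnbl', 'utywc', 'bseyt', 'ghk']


Compare strings character by character (the first differing letter decides):
  'bseyt' < 'cvoim' since 'b' < 'c' at position 1
  'cvoim' < 'ghk' since 'c' < 'g' at position 1
  'ghk' < 'jnin' since 'g' < 'j' at position 1
  'jnin' < 'lmgwvu' since 'j' < 'l' at position 1
  'lmgwvu' < 'mnbl' since 'l' < 'm' at position 1
  'mnbl' < 'utywc' since 'm' < 'u' at position 1
Chaining these comparisons gives the alphabetical order.
Final answer: ['bseyt', 'cvoim', 'ghk', 'jnin', 'lmgwvu', 'mnbl', 'utywc']


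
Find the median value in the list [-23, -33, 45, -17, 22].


First, sort the list: [-33, -23, -17, 22, 45]
The list has 5 elements (odd count).
The middle index is 2 (0-based), and the element there is -17.
Final answer: -17


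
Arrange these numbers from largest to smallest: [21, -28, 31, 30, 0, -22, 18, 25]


Original list: [21, -28, 31, 30, 0, -22, 18, 25]
Repeatedly take the largest remaining element:
  Remaining [21, -28, 31, 30, 0, -22, 18, 25] -> largest is 31
  Remaining [21, -28, 30, 0, -22, 18, 25] -> largest is 30
  Remaining [21, -28, 0, -22, 18, 25] -> largest is 25
  Remaining [21, -28, 0, -22, 18] -> largest is 21
  Remaining [-28, 0, -22, 18] -> largest is 18
  Remaining [-28, 0, -22] -> largest is 0
  Remaining [-28, -22] -> largest is -22
  Remaining [-28] -> largest is -28
Collecting the picks in order gives the descending list.
Final answer: [31, 30, 25, 21, 18, 0, -22, -28]


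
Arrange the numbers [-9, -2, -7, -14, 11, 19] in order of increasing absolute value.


Compute absolute values:
  |-9| = 9
  |-2| = 2
  |-7| = 7
  |-14| = 14
  |11| = 11
  |19| = 19
Absolute values in increasing order: 2 < 7 < 9 < 11 < 14 < 19
Listing the original numbers in that order gives the answer.
Final answer: [-2, -7, -9, 11, -14, 19]


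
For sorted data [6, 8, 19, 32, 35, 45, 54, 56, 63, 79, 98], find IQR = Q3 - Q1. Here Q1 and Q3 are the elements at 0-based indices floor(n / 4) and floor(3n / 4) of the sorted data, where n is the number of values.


The data has n = 11 elements.
Q1 index = floor(11 / 4) = floor(2.75) = 2; Q3 index = floor(3 * 11 / 4) = floor(8.25) = 8
Q1 = element at index 2 = 19
Q3 = element at index 8 = 63
IQR = 63 - 19 = 44
Final answer: 44


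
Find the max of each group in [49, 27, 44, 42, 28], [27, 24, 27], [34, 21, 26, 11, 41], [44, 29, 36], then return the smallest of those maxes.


Find max of each group:
  Group 1: [49, 27, 44, 42, 28] -> max = 49
  Group 2: [27, 24, 27] -> max = 27
  Group 3: [34, 21, 26, 11, 41] -> max = 41
  Group 4: [44, 29, 36] -> max = 44
Maxes: [49, 27, 41, 44]
Minimum of maxes = 27
Final answer: 27


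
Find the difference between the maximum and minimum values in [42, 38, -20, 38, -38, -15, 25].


Maximum value: 42
Minimum value: -38
Range = 42 - (-38) = 80
Final answer: 80


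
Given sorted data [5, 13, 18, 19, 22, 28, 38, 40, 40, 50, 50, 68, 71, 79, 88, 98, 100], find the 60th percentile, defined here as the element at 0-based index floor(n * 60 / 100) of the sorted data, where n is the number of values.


The dataset has n = 17 elements.
Index = floor(17 * 60 / 100) = floor(1020 / 100) = floor(10.2) = 10
Counting from index 0 in the sorted data, the element at index 10 is 50.
Final answer: 50


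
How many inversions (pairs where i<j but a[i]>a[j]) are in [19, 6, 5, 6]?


For each element, count the later elements that are smaller than it:
  19 (index 0): smaller elements after it = [6, 5, 6] -> 3
  6 (index 1): smaller elements after it = [5] -> 1
  5 (index 2): smaller elements after it = [] -> 0
Total inversions = 3 + 1 + 0 = 4
Final answer: 4


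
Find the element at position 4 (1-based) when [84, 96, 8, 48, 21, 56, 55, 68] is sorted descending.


Sort descending: [96, 84, 68, 56, 55, 48, 21, 8]
The 4th element (1-indexed) is at index 3.
Value = 56
Final answer: 56


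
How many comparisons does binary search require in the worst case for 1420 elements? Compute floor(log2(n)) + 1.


Binary search halves the search space each step.
Maximum comparisons = floor(log2(1420)) + 1
log2(1420) = 10.4717
floor(log2(1420)) = 10, so 10 + 1 = 11
Final answer: 11


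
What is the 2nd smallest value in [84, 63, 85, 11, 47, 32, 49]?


Sort ascending: [11, 32, 47, 49, 63, 84, 85]
The 2nd element (1-indexed) is at index 1.
Value = 32
Final answer: 32


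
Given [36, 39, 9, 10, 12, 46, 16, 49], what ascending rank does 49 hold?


Sort ascending: [9, 10, 12, 16, 36, 39, 46, 49]
Find 49 in the sorted list.
49 is at position 8 (1-indexed).
Final answer: 8


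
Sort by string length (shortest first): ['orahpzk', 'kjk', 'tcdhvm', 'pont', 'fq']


Compute lengths:
  'orahpzk' has length 7
  'kjk' has length 3
  'tcdhvm' has length 6
  'pont' has length 4
  'fq' has length 2
Lengths in increasing order: 2 < 3 < 4 < 6 < 7
Listing the words in that order gives the answer.
Final answer: ['fq', 'kjk', 'pont', 'tcdhvm', 'orahpzk']


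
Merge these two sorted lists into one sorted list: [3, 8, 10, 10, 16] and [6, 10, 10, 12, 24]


List A: [3, 8, 10, 10, 16]
List B: [6, 10, 10, 12, 24]
Repeatedly compare the front elements and take the smaller:
  3 vs 6 -> take 3
  8 vs 6 -> take 6
  8 vs 10 -> take 8
  10 vs 10 -> take 10
  10 vs 10 -> take 10
  16 vs 10 -> take 10
  16 vs 10 -> take 10
  16 vs 12 -> take 12
  16 vs 24 -> take 16
  A is exhausted; append the rest of B: [24]
Final answer: [3, 6, 8, 10, 10, 10, 10, 12, 16, 24]


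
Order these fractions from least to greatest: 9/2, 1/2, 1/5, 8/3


Convert to decimal for comparison:
  9/2 = 4.5
  1/2 = 0.5
  1/5 = 0.2
  8/3 = 2.6667
Decimals in increasing order: 0.2 < 0.5 < 2.6667 < 4.5
Writing each back as its fraction gives the sorted order.
Final answer: 1/5, 1/2, 8/3, 9/2


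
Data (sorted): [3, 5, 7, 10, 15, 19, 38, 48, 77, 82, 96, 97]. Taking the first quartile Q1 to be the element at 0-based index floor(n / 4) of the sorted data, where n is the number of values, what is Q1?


The list has n = 12 elements.
Q1 index = floor(12 / 4) = floor(3) = 3
Counting from index 0 in the sorted data, the element at index 3 is 10.
Final answer: 10


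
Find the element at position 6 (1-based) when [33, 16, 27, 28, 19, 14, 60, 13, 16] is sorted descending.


Sort descending: [60, 33, 28, 27, 19, 16, 16, 14, 13]
The 6th element (1-indexed) is at index 5.
Value = 16
Final answer: 16


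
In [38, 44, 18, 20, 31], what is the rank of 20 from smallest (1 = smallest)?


Sort ascending: [18, 20, 31, 38, 44]
Find 20 in the sorted list.
20 is at position 2 (1-indexed).
Final answer: 2


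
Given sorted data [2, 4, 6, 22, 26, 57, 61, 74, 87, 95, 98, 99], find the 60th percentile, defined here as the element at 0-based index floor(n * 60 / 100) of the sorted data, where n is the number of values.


The dataset has n = 12 elements.
Index = floor(12 * 60 / 100) = floor(720 / 100) = floor(7.2) = 7
Counting from index 0 in the sorted data, the element at index 7 is 74.
Final answer: 74


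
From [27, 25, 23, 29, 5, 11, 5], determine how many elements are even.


Check each element:
  27 is odd
  25 is odd
  23 is odd
  29 is odd
  5 is odd
  11 is odd
  5 is odd
Evens: []
Count of evens = 0
Final answer: 0


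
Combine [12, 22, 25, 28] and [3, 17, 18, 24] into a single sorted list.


List A: [12, 22, 25, 28]
List B: [3, 17, 18, 24]
Repeatedly compare the front elements and take the smaller:
  12 vs 3 -> take 3
  12 vs 17 -> take 12
  22 vs 17 -> take 17
  22 vs 18 -> take 18
  22 vs 24 -> take 22
  25 vs 24 -> take 24
  B is exhausted; append the rest of A: [25, 28]
Final answer: [3, 12, 17, 18, 22, 24, 25, 28]


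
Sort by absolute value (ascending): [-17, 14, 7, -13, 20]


Compute absolute values:
  |-17| = 17
  |14| = 14
  |7| = 7
  |-13| = 13
  |20| = 20
Absolute values in increasing order: 7 < 13 < 14 < 17 < 20
Listing the original numbers in that order gives the answer.
Final answer: [7, -13, 14, -17, 20]


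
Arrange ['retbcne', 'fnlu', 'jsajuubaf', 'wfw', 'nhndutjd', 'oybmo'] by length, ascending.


Compute lengths:
  'retbcne' has length 7
  'fnlu' has length 4
  'jsajuubaf' has length 9
  'wfw' has length 3
  'nhndutjd' has length 8
  'oybmo' has length 5
Lengths in increasing order: 3 < 4 < 5 < 7 < 8 < 9
Listing the words in that order gives the answer.
Final answer: ['wfw', 'fnlu', 'oybmo', 'retbcne', 'nhndutjd', 'jsajuubaf']


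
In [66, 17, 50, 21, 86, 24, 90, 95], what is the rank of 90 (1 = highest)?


Sort descending: [95, 90, 86, 66, 50, 24, 21, 17]
Find 90 in the sorted list.
90 is at position 2.
Final answer: 2


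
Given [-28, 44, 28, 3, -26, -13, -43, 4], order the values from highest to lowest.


Original list: [-28, 44, 28, 3, -26, -13, -43, 4]
Repeatedly take the largest remaining element:
  Remaining [-28, 44, 28, 3, -26, -13, -43, 4] -> largest is 44
  Remaining [-28, 28, 3, -26, -13, -43, 4] -> largest is 28
  Remaining [-28, 3, -26, -13, -43, 4] -> largest is 4
  Remaining [-28, 3, -26, -13, -43] -> largest is 3
  Remaining [-28, -26, -13, -43] -> largest is -13
  Remaining [-28, -26, -43] -> largest is -26
  Remaining [-28, -43] -> largest is -28
  Remaining [-43] -> largest is -43
Collecting the picks in order gives the descending list.
Final answer: [44, 28, 4, 3, -13, -26, -28, -43]


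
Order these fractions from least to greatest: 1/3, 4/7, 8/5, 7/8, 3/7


Convert to decimal for comparison:
  1/3 = 0.3333
  4/7 = 0.5714
  8/5 = 1.6
  7/8 = 0.875
  3/7 = 0.4286
Decimals in increasing order: 0.3333 < 0.4286 < 0.5714 < 0.875 < 1.6
Writing each back as its fraction gives the sorted order.
Final answer: 1/3, 3/7, 4/7, 7/8, 8/5


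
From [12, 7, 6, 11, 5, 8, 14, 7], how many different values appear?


List all unique values:
Distinct values: [5, 6, 7, 8, 11, 12, 14]
Count = 7
Final answer: 7


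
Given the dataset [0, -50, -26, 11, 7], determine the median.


First, sort the list: [-50, -26, 0, 7, 11]
The list has 5 elements (odd count).
The middle index is 2 (0-based), and the element there is 0.
Final answer: 0


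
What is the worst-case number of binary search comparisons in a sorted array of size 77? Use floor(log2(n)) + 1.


Binary search halves the search space each step.
Maximum comparisons = floor(log2(77)) + 1
log2(77) = 6.2668
floor(log2(77)) = 6, so 6 + 1 = 7
Final answer: 7


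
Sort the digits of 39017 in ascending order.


The number 39017 has digits: 3, 9, 0, 1, 7
Sorted: 0, 1, 3, 7, 9
Joining the sorted digits gives the result.
Final answer: 01379


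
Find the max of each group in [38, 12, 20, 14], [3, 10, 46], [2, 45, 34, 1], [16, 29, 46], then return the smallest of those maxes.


Find max of each group:
  Group 1: [38, 12, 20, 14] -> max = 38
  Group 2: [3, 10, 46] -> max = 46
  Group 3: [2, 45, 34, 1] -> max = 45
  Group 4: [16, 29, 46] -> max = 46
Maxes: [38, 46, 45, 46]
Minimum of maxes = 38
Final answer: 38


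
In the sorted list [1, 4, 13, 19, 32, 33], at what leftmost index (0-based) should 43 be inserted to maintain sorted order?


List is sorted: [1, 4, 13, 19, 32, 33]
We need the leftmost position where 43 can be inserted, i.e. the first index whose element is >= 43 (or the end of the list if none is).
Binary search with low=0, high=6 (0-based indices):
  low=0, high=6, mid=3: a[3]=19 < 43, so low = 4
  low=4, high=6, mid=5: a[5]=33 < 43, so low = 6
Now low = high = 6, so the insertion index is 6.
Final answer: 6


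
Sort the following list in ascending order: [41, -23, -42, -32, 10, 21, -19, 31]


Original list: [41, -23, -42, -32, 10, 21, -19, 31]
Repeatedly take the smallest remaining element:
  Remaining [41, -23, -42, -32, 10, 21, -19, 31] -> smallest is -42
  Remaining [41, -23, -32, 10, 21, -19, 31] -> smallest is -32
  Remaining [41, -23, 10, 21, -19, 31] -> smallest is -23
  Remaining [41, 10, 21, -19, 31] -> smallest is -19
  Remaining [41, 10, 21, 31] -> smallest is 10
  Remaining [41, 21, 31] -> smallest is 21
  Remaining [41, 31] -> smallest is 31
  Remaining [41] -> smallest is 41
Collecting the picks in order gives the sorted list.
Final answer: [-42, -32, -23, -19, 10, 21, 31, 41]


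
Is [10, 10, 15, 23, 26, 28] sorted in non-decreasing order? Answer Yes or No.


Check consecutive pairs:
  10 <= 10? True
  10 <= 15? True
  15 <= 23? True
  23 <= 26? True
  26 <= 28? True
Every consecutive pair is in order, so the list is non-decreasing.
Final answer: Yes


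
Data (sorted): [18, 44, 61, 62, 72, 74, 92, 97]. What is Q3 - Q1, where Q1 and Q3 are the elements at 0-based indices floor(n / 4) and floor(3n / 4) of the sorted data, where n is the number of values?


The data has n = 8 elements.
Q1 index = floor(8 / 4) = floor(2) = 2; Q3 index = floor(3 * 8 / 4) = floor(6) = 6
Q1 = element at index 2 = 61
Q3 = element at index 6 = 92
IQR = 92 - 61 = 31
Final answer: 31


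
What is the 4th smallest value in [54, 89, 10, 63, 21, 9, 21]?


Sort ascending: [9, 10, 21, 21, 54, 63, 89]
The 4th element (1-indexed) is at index 3.
Value = 21
Final answer: 21


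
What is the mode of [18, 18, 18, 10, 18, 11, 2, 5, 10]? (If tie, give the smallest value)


Count the frequency of each value:
  2 appears 1 time(s)
  5 appears 1 time(s)
  10 appears 2 time(s)
  11 appears 1 time(s)
  18 appears 4 time(s)
Maximum frequency is 4.
Only 18 reaches that frequency, so it is the mode.
Final answer: 18


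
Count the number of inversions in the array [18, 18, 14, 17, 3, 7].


For each element, count the later elements that are smaller than it:
  18 (index 0): smaller elements after it = [14, 17, 3, 7] -> 4
  18 (index 1): smaller elements after it = [14, 17, 3, 7] -> 4
  14 (index 2): smaller elements after it = [3, 7] -> 2
  17 (index 3): smaller elements after it = [3, 7] -> 2
  3 (index 4): smaller elements after it = [] -> 0
Total inversions = 4 + 4 + 2 + 2 + 0 = 12
Final answer: 12


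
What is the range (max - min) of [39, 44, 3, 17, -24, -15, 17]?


Maximum value: 44
Minimum value: -24
Range = 44 - (-24) = 68
Final answer: 68


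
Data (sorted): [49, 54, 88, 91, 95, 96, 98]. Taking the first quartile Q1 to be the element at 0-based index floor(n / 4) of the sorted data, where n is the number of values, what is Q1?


The list has n = 7 elements.
Q1 index = floor(7 / 4) = floor(1.75) = 1
Counting from index 0 in the sorted data, the element at index 1 is 54.
Final answer: 54


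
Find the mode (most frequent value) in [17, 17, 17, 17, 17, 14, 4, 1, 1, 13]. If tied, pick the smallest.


Count the frequency of each value:
  1 appears 2 time(s)
  4 appears 1 time(s)
  13 appears 1 time(s)
  14 appears 1 time(s)
  17 appears 5 time(s)
Maximum frequency is 5.
Only 17 reaches that frequency, so it is the mode.
Final answer: 17


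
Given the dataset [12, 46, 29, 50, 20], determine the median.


First, sort the list: [12, 20, 29, 46, 50]
The list has 5 elements (odd count).
The middle index is 2 (0-based), and the element there is 29.
Final answer: 29


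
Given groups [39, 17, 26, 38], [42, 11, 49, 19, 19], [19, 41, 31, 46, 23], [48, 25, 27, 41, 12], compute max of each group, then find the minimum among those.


Find max of each group:
  Group 1: [39, 17, 26, 38] -> max = 39
  Group 2: [42, 11, 49, 19, 19] -> max = 49
  Group 3: [19, 41, 31, 46, 23] -> max = 46
  Group 4: [48, 25, 27, 41, 12] -> max = 48
Maxes: [39, 49, 46, 48]
Minimum of maxes = 39
Final answer: 39


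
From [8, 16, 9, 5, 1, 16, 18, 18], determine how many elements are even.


Check each element:
  8 is even
  16 is even
  9 is odd
  5 is odd
  1 is odd
  16 is even
  18 is even
  18 is even
Evens: [8, 16, 16, 18, 18]
Count of evens = 5
Final answer: 5


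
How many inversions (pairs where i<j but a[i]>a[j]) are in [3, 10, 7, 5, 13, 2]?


For each element, count the later elements that are smaller than it:
  3 (index 0): smaller elements after it = [2] -> 1
  10 (index 1): smaller elements after it = [7, 5, 2] -> 3
  7 (index 2): smaller elements after it = [5, 2] -> 2
  5 (index 3): smaller elements after it = [2] -> 1
  13 (index 4): smaller elements after it = [2] -> 1
Total inversions = 1 + 3 + 2 + 1 + 1 = 8
Final answer: 8


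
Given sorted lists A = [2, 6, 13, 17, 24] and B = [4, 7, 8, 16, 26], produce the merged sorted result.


List A: [2, 6, 13, 17, 24]
List B: [4, 7, 8, 16, 26]
Repeatedly compare the front elements and take the smaller:
  2 vs 4 -> take 2
  6 vs 4 -> take 4
  6 vs 7 -> take 6
  13 vs 7 -> take 7
  13 vs 8 -> take 8
  13 vs 16 -> take 13
  17 vs 16 -> take 16
  17 vs 26 -> take 17
  24 vs 26 -> take 24
  A is exhausted; append the rest of B: [26]
Final answer: [2, 4, 6, 7, 8, 13, 16, 17, 24, 26]


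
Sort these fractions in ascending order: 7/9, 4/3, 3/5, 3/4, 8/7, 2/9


Convert to decimal for comparison:
  7/9 = 0.7778
  4/3 = 1.3333
  3/5 = 0.6
  3/4 = 0.75
  8/7 = 1.1429
  2/9 = 0.2222
Decimals in increasing order: 0.2222 < 0.6 < 0.75 < 0.7778 < 1.1429 < 1.3333
Writing each back as its fraction gives the sorted order.
Final answer: 2/9, 3/5, 3/4, 7/9, 8/7, 4/3


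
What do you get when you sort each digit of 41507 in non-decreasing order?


The number 41507 has digits: 4, 1, 5, 0, 7
Sorted: 0, 1, 4, 5, 7
Joining the sorted digits gives the result.
Final answer: 01457


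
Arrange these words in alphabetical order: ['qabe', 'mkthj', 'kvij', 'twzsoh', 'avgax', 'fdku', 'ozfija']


Compare strings character by character (the first differing letter decides):
  'avgax' < 'fdku' since 'a' < 'f' at position 1
  'fdku' < 'kvij' since 'f' < 'k' at position 1
  'kvij' < 'mkthj' since 'k' < 'm' at position 1
  'mkthj' < 'ozfija' since 'm' < 'o' at position 1
  'ozfija' < 'qabe' since 'o' < 'q' at position 1
  'qabe' < 'twzsoh' since 'q' < 't' at position 1
Chaining these comparisons gives the alphabetical order.
Final answer: ['avgax', 'fdku', 'kvij', 'mkthj', 'ozfija', 'qabe', 'twzsoh']


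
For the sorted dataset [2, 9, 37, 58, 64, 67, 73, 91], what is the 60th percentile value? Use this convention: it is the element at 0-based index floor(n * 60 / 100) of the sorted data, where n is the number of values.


The dataset has n = 8 elements.
Index = floor(8 * 60 / 100) = floor(480 / 100) = floor(4.8) = 4
Counting from index 0 in the sorted data, the element at index 4 is 64.
Final answer: 64


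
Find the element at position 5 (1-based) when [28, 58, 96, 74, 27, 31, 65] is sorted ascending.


Sort ascending: [27, 28, 31, 58, 65, 74, 96]
The 5th element (1-indexed) is at index 4.
Value = 65
Final answer: 65


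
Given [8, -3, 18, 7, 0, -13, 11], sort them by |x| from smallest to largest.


Compute absolute values:
  |8| = 8
  |-3| = 3
  |18| = 18
  |7| = 7
  |0| = 0
  |-13| = 13
  |11| = 11
Absolute values in increasing order: 0 < 3 < 7 < 8 < 11 < 13 < 18
Listing the original numbers in that order gives the answer.
Final answer: [0, -3, 7, 8, 11, -13, 18]


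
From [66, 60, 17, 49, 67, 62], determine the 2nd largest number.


Sort descending: [67, 66, 62, 60, 49, 17]
The 2nd element (1-indexed) is at index 1.
Value = 66
Final answer: 66


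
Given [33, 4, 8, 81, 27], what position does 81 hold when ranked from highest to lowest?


Sort descending: [81, 33, 27, 8, 4]
Find 81 in the sorted list.
81 is at position 1.
Final answer: 1


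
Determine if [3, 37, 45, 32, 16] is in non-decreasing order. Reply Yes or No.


Check consecutive pairs:
  3 <= 37? True
  37 <= 45? True
  45 <= 32? False
  32 <= 16? False
2 consecutive pair(s) are out of order, so the list is not sorted.
Final answer: No


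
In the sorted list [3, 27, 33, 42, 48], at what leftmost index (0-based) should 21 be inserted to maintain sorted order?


List is sorted: [3, 27, 33, 42, 48]
We need the leftmost position where 21 can be inserted, i.e. the first index whose element is >= 21 (or the end of the list if none is).
Binary search with low=0, high=5 (0-based indices):
  low=0, high=5, mid=2: a[2]=33 >= 21, so high = 2
  low=0, high=2, mid=1: a[1]=27 >= 21, so high = 1
  low=0, high=1, mid=0: a[0]=3 < 21, so low = 1
Now low = high = 1, so the insertion index is 1.
Final answer: 1


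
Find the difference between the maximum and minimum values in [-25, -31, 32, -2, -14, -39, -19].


Maximum value: 32
Minimum value: -39
Range = 32 - (-39) = 71
Final answer: 71


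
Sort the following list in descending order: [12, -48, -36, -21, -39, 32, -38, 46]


Original list: [12, -48, -36, -21, -39, 32, -38, 46]
Repeatedly take the largest remaining element:
  Remaining [12, -48, -36, -21, -39, 32, -38, 46] -> largest is 46
  Remaining [12, -48, -36, -21, -39, 32, -38] -> largest is 32
  Remaining [12, -48, -36, -21, -39, -38] -> largest is 12
  Remaining [-48, -36, -21, -39, -38] -> largest is -21
  Remaining [-48, -36, -39, -38] -> largest is -36
  Remaining [-48, -39, -38] -> largest is -38
  Remaining [-48, -39] -> largest is -39
  Remaining [-48] -> largest is -48
Collecting the picks in order gives the descending list.
Final answer: [46, 32, 12, -21, -36, -38, -39, -48]


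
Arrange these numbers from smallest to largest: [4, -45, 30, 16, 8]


Original list: [4, -45, 30, 16, 8]
Repeatedly take the smallest remaining element:
  Remaining [4, -45, 30, 16, 8] -> smallest is -45
  Remaining [4, 30, 16, 8] -> smallest is 4
  Remaining [30, 16, 8] -> smallest is 8
  Remaining [30, 16] -> smallest is 16
  Remaining [30] -> smallest is 30
Collecting the picks in order gives the sorted list.
Final answer: [-45, 4, 8, 16, 30]


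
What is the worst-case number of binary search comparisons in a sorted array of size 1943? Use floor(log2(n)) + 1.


Binary search halves the search space each step.
Maximum comparisons = floor(log2(1943)) + 1
log2(1943) = 10.9241
floor(log2(1943)) = 10, so 10 + 1 = 11
Final answer: 11


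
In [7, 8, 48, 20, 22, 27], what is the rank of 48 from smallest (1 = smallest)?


Sort ascending: [7, 8, 20, 22, 27, 48]
Find 48 in the sorted list.
48 is at position 6 (1-indexed).
Final answer: 6


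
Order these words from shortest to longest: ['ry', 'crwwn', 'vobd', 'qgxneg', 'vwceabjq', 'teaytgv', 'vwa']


Compute lengths:
  'ry' has length 2
  'crwwn' has length 5
  'vobd' has length 4
  'qgxneg' has length 6
  'vwceabjq' has length 8
  'teaytgv' has length 7
  'vwa' has length 3
Lengths in increasing order: 2 < 3 < 4 < 5 < 6 < 7 < 8
Listing the words in that order gives the answer.
Final answer: ['ry', 'vwa', 'vobd', 'crwwn', 'qgxneg', 'teaytgv', 'vwceabjq']


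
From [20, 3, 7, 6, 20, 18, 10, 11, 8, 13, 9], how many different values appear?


List all unique values:
Distinct values: [3, 6, 7, 8, 9, 10, 11, 13, 18, 20]
Count = 10
Final answer: 10


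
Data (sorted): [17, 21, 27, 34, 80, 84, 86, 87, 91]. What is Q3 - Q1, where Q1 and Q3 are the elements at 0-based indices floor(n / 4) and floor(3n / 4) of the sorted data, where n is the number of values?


The data has n = 9 elements.
Q1 index = floor(9 / 4) = floor(2.25) = 2; Q3 index = floor(3 * 9 / 4) = floor(6.75) = 6
Q1 = element at index 2 = 27
Q3 = element at index 6 = 86
IQR = 86 - 27 = 59
Final answer: 59


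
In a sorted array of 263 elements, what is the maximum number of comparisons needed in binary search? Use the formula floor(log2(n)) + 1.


Binary search halves the search space each step.
Maximum comparisons = floor(log2(263)) + 1
log2(263) = 8.0389
floor(log2(263)) = 8, so 8 + 1 = 9
Final answer: 9


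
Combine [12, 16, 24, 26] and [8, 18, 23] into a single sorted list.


List A: [12, 16, 24, 26]
List B: [8, 18, 23]
Repeatedly compare the front elements and take the smaller:
  12 vs 8 -> take 8
  12 vs 18 -> take 12
  16 vs 18 -> take 16
  24 vs 18 -> take 18
  24 vs 23 -> take 23
  B is exhausted; append the rest of A: [24, 26]
Final answer: [8, 12, 16, 18, 23, 24, 26]


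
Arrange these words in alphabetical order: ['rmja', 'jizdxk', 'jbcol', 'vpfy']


Compare strings character by character (the first differing letter decides):
  'jbcol' < 'jizdxk' since 'b' < 'i' at position 2
  'jizdxk' < 'rmja' since 'j' < 'r' at position 1
  'rmja' < 'vpfy' since 'r' < 'v' at position 1
Chaining these comparisons gives the alphabetical order.
Final answer: ['jbcol', 'jizdxk', 'rmja', 'vpfy']


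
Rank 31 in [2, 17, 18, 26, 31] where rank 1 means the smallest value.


Sort ascending: [2, 17, 18, 26, 31]
Find 31 in the sorted list.
31 is at position 5 (1-indexed).
Final answer: 5


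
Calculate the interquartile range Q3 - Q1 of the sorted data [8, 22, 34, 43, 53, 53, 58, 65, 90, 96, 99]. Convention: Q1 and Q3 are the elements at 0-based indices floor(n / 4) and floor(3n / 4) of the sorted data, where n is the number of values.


The data has n = 11 elements.
Q1 index = floor(11 / 4) = floor(2.75) = 2; Q3 index = floor(3 * 11 / 4) = floor(8.25) = 8
Q1 = element at index 2 = 34
Q3 = element at index 8 = 90
IQR = 90 - 34 = 56
Final answer: 56
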